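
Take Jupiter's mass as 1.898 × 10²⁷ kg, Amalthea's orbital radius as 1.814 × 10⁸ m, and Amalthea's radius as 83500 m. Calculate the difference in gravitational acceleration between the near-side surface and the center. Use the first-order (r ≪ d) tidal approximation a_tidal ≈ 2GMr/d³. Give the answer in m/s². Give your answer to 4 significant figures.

Differencing GM/(d−r)² and GM/d² to first order in r/d gives 2GMr/d³.
a_tidal = 2GMr/d³
        = 2 × (6.674 × 10⁻¹¹) × (1.898 × 10²⁷) × (83500) / (1.814 × 10⁸)³
        = 3.544 × 10⁻³ m/s²

3.544 × 10⁻³ m/s²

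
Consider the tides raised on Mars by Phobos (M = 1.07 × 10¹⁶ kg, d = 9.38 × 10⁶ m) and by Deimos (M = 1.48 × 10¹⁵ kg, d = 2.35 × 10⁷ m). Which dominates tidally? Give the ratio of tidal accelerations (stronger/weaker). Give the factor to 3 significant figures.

The tide-raising term goes as M/d³ (the gradient of a 1/d² field).
Phobos: (1.07 × 10¹⁶) / (9.38 × 10⁶)³ = 1.297 × 10⁻⁵
Deimos: (1.48 × 10¹⁵) / (2.35 × 10⁷)³ = 1.140 × 10⁻⁷
Ratio (larger/smaller) = 114

Phobos, by a factor of ≈ 114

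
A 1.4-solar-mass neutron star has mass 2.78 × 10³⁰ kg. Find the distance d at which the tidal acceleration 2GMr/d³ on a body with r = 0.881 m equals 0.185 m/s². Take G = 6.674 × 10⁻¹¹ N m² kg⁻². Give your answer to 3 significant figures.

1.21 × 10⁷ m

2GMr/d³ = a_tidal  ⇒  d = (2GMr / a_tidal)^(1/3)
d = (2 × 6.674×10⁻¹¹ × (2.78 × 10³⁰) × (0.881) / (0.185))^(1/3)
  = 1.21 × 10⁷ m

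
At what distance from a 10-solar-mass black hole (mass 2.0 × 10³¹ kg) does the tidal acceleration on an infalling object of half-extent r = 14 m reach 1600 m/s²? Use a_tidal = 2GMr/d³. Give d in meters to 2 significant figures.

2GMr/d³ = a_tidal  ⇒  d = (2GMr / a_tidal)^(1/3)
d = (2 × 6.674×10⁻¹¹ × (2.0 × 10³¹) × (14) / (1600))^(1/3)
  = 2.9 × 10⁶ m

2.9 × 10⁶ m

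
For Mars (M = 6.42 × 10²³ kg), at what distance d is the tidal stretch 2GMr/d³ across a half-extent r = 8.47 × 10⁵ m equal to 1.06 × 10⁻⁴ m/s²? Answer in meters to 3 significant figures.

2GMr/d³ = a_tidal  ⇒  d = (2GMr / a_tidal)^(1/3)
d = (2 × 6.674×10⁻¹¹ × (6.42 × 10²³) × (8.47 × 10⁵) / (1.06 × 10⁻⁴))^(1/3)
  = 8.81 × 10⁷ m

8.81 × 10⁷ m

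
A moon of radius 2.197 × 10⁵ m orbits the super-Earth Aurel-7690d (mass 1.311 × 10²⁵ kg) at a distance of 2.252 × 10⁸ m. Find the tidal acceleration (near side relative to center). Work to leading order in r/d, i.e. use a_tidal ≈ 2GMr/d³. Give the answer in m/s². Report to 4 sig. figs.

3.366 × 10⁻⁵ m/s²

Δg = 2GMr/d³
   = 2 × (6.674 × 10⁻¹¹) × (1.311 × 10²⁵) × (2.197 × 10⁵) / (2.252 × 10⁸)³
   = 3.366 × 10⁻⁵ m/s²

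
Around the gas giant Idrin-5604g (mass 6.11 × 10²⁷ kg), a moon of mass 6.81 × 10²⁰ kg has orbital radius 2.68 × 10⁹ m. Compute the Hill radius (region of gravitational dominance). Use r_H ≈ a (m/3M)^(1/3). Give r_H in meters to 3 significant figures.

8.94 × 10⁶ m

r_H ≈ a (m/3M)^(1/3)
    = (2.68 × 10⁹) × (6.81 × 10²⁰ / (3 × 6.11 × 10²⁷))^(1/3)
    = 8.94 × 10⁶ m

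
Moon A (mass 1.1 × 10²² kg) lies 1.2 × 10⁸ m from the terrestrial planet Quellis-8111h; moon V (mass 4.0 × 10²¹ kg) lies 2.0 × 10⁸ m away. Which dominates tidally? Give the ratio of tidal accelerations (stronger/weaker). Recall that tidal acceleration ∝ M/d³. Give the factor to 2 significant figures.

Compare M/d³ for the two perturbers:
Moon A: (1.1 × 10²²) / (1.2 × 10⁸)³ = 6.366 × 10⁻³
Moon V: (4.0 × 10²¹) / (2.0 × 10⁸)³ = 5.000 × 10⁻⁴
Ratio (larger/smaller) = 13

Moon A, by a factor of ≈ 13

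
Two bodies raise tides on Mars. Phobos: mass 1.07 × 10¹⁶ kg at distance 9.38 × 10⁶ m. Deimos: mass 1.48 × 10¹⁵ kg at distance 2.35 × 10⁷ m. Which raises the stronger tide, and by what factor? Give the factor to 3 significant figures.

Phobos, by a factor of ≈ 114

Tidal stretch scales as M/d³; compute that for each body.
Phobos: (1.07 × 10¹⁶) / (9.38 × 10⁶)³ = 1.297 × 10⁻⁵
Deimos: (1.48 × 10¹⁵) / (2.35 × 10⁷)³ = 1.140 × 10⁻⁷
Ratio (larger/smaller) = 114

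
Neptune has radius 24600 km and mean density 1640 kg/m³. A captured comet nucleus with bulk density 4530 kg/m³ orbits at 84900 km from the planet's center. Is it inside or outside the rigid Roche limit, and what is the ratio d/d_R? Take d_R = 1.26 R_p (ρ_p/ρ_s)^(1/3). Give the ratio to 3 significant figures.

outside; d/d_R ≈ 3.84

d_R = 1.26 × (24600 km) × (1640/4530)^(1/3) = 22090 km
d/d_R = (84900) / (22090) = 3.84
Since d/d_R > 1, the body is outside the Roche limit.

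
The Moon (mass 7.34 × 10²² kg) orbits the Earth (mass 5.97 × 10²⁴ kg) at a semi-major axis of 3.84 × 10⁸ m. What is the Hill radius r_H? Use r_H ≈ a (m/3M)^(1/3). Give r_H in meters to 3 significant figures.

r_H ≈ a (m/3M)^(1/3)
    = (3.84 × 10⁸) × (7.34 × 10²² / (3 × 5.97 × 10²⁴))^(1/3)
    = 6.15 × 10⁷ m

6.15 × 10⁷ m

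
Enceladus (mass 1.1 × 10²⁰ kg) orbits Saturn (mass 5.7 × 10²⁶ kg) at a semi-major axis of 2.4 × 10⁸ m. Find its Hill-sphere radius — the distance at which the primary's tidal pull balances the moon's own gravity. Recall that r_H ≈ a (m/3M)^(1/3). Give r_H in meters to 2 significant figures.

9.6 × 10⁵ m

r_H ≈ a (m/3M)^(1/3)
    = (2.4 × 10⁸) × (1.1 × 10²⁰ / (3 × 5.7 × 10²⁶))^(1/3)
    = 9.6 × 10⁵ m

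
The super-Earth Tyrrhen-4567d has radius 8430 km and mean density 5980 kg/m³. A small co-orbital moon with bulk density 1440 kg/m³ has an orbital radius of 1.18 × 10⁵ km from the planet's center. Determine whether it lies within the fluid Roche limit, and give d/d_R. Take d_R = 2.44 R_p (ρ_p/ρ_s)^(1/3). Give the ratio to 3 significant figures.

d_R = 2.44 × (8430 km) × (5980/1440)^(1/3) = 33060 km
d/d_R = (1.18 × 10⁵) / (33060) = 3.57
Since d/d_R > 1, the body is outside the Roche limit.

outside; d/d_R ≈ 3.57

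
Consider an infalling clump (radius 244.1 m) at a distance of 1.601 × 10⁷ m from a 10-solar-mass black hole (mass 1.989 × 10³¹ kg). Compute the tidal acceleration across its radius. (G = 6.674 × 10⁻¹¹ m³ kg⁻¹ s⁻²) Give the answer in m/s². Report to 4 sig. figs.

a_tidal = 2GMr/d³
        = 2 × (6.674 × 10⁻¹¹) × (1.989 × 10³¹) × (244.1) / (1.601 × 10⁷)³
        = 1.579 × 10² m/s²

1.579 × 10² m/s²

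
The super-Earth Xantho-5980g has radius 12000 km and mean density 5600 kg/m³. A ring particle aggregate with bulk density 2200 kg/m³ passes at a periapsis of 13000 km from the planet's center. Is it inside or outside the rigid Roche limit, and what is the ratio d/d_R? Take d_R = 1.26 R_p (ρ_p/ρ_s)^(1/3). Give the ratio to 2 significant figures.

inside; d/d_R ≈ 0.63

d_R = 1.26 × (12000 km) × (5600/2200)^(1/3) = 20640 km
d/d_R = (13000) / (20640) = 0.63
Since d/d_R < 1, the body is inside the Roche limit.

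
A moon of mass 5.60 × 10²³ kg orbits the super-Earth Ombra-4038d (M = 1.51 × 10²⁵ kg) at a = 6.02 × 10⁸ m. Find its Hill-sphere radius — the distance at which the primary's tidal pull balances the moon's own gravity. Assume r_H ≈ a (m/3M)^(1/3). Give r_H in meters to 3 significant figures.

r_H ≈ a (m/3M)^(1/3)
    = (6.02 × 10⁸) × (5.60 × 10²³ / (3 × 1.51 × 10²⁵))^(1/3)
    = 1.39 × 10⁸ m

1.39 × 10⁸ m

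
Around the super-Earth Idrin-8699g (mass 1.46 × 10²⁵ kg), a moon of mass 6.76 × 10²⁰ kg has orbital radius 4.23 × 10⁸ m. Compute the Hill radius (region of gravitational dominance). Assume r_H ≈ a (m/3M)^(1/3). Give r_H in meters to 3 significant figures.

1.05 × 10⁷ m

r_H ≈ a (m/3M)^(1/3)
    = (4.23 × 10⁸) × (6.76 × 10²⁰ / (3 × 1.46 × 10²⁵))^(1/3)
    = 1.05 × 10⁷ m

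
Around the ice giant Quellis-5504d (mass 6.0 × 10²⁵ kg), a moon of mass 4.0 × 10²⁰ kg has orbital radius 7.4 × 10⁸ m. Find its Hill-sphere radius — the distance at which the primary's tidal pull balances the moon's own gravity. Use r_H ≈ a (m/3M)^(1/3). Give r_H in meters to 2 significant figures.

r_H ≈ a (m/3M)^(1/3)
    = (7.4 × 10⁸) × (4.0 × 10²⁰ / (3 × 6.0 × 10²⁵))^(1/3)
    = 9.7 × 10⁶ m

9.7 × 10⁶ m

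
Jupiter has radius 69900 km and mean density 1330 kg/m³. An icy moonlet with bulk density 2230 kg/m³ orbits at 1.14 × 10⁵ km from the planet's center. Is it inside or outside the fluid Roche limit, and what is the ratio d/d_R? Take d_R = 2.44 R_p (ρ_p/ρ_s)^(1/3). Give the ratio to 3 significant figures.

inside; d/d_R ≈ 0.794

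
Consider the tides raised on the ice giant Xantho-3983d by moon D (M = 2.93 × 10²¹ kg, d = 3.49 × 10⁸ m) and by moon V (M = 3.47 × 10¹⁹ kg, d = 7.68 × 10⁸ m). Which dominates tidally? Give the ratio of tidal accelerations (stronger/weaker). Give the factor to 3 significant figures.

Tidal acceleration ∝ M/d³, so compare M/d³ for each.
Moon D: (2.93 × 10²¹) / (3.49 × 10⁸)³ = 6.893 × 10⁻⁵
Moon V: (3.47 × 10¹⁹) / (7.68 × 10⁸)³ = 7.660 × 10⁻⁸
Ratio (larger/smaller) = 900

Moon D, by a factor of ≈ 900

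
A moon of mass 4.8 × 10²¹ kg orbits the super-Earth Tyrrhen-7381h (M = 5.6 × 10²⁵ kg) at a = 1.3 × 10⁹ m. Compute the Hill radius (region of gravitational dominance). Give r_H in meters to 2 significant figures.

4.0 × 10⁷ m

r_H ≈ a (m/3M)^(1/3)
    = (1.3 × 10⁹) × (4.8 × 10²¹ / (3 × 5.6 × 10²⁵))^(1/3)
    = 4.0 × 10⁷ m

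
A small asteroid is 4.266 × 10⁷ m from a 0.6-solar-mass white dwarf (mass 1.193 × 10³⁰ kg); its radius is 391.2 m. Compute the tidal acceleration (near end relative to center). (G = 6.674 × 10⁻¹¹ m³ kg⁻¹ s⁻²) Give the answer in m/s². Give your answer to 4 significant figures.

8.024 × 10⁻¹ m/s²

Differencing GM/(d−r)² and GM/d² to first order in r/d gives 2GMr/d³.
a_tidal = 2GMr/d³
        = 2 × (6.674 × 10⁻¹¹) × (1.193 × 10³⁰) × (391.2) / (4.266 × 10⁷)³
        = 8.024 × 10⁻¹ m/s²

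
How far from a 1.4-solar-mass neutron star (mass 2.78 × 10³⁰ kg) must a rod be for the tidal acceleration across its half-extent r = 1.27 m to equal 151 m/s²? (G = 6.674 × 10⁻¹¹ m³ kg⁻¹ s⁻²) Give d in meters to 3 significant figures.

2GMr/d³ = a_tidal  ⇒  d = (2GMr / a_tidal)^(1/3)
d = (2 × 6.674×10⁻¹¹ × (2.78 × 10³⁰) × (1.27) / (151))^(1/3)
  = 1.46 × 10⁶ m

1.46 × 10⁶ m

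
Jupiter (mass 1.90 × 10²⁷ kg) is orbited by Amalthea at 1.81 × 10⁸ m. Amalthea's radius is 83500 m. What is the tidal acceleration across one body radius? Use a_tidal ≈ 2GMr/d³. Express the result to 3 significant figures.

3.57 × 10⁻³ m/s²

a_tidal = 2GMr/d³
        = 2 × (6.674 × 10⁻¹¹) × (1.90 × 10²⁷) × (83500) / (1.81 × 10⁸)³
        = 3.57 × 10⁻³ m/s²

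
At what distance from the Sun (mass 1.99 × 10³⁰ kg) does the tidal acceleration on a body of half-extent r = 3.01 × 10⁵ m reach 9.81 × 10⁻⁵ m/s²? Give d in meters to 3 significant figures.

9.34 × 10⁹ m

2GMr/d³ = a_tidal  ⇒  d = (2GMr / a_tidal)^(1/3)
d = (2 × 6.674×10⁻¹¹ × (1.99 × 10³⁰) × (3.01 × 10⁵) / (9.81 × 10⁻⁵))^(1/3)
  = 9.34 × 10⁹ m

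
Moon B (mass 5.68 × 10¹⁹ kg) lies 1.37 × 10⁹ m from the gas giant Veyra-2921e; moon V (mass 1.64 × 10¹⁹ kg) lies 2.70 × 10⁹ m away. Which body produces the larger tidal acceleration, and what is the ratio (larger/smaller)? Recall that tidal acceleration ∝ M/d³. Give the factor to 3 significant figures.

Tidal acceleration ∝ M/d³, so compare M/d³ for each.
Moon B: (5.68 × 10¹⁹) / (1.37 × 10⁹)³ = 2.209 × 10⁻⁸
Moon V: (1.64 × 10¹⁹) / (2.70 × 10⁹)³ = 8.332 × 10⁻¹⁰
Ratio (larger/smaller) = 26.5

Moon B, by a factor of ≈ 26.5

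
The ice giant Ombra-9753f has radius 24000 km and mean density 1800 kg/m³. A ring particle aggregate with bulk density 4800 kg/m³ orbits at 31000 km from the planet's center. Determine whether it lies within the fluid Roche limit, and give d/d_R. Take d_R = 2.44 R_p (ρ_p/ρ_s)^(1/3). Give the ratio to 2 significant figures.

inside; d/d_R ≈ 0.73

d_R = 2.44 × (24000 km) × (1800/4800)^(1/3) = 42230 km
d/d_R = (31000) / (42230) = 0.73
Since d/d_R < 1, the body is inside the Roche limit.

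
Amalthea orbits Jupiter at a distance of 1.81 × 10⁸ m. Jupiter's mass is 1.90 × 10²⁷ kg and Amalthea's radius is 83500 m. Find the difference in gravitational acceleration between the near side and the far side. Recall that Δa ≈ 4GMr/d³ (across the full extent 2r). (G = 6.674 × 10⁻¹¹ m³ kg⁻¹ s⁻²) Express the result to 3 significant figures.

a_tidal = 4GMr/d³
        = 4 × (6.674 × 10⁻¹¹) × (1.90 × 10²⁷) × (83500) / (1.81 × 10⁸)³
        = 7.14 × 10⁻³ m/s²

7.14 × 10⁻³ m/s²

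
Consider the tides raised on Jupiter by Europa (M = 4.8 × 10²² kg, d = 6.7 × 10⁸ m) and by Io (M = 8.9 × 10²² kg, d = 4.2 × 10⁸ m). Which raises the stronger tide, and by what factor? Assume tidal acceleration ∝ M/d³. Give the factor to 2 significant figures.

Tidal stretch scales as M/d³; compute that for each body.
Europa: (4.8 × 10²²) / (6.7 × 10⁸)³ = 1.596 × 10⁻⁴
Io: (8.9 × 10²²) / (4.2 × 10⁸)³ = 1.201 × 10⁻³
Ratio (larger/smaller) = 7.5

Io, by a factor of ≈ 7.5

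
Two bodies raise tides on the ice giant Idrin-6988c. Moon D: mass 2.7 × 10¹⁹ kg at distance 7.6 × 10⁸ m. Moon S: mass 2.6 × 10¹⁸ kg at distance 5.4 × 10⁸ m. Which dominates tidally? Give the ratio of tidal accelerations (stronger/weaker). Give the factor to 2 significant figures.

Tidal acceleration ∝ M/d³, so compare M/d³ for each.
Moon D: (2.7 × 10¹⁹) / (7.6 × 10⁸)³ = 6.151 × 10⁻⁸
Moon S: (2.6 × 10¹⁸) / (5.4 × 10⁸)³ = 1.651 × 10⁻⁸
Ratio (larger/smaller) = 3.7

Moon D, by a factor of ≈ 3.7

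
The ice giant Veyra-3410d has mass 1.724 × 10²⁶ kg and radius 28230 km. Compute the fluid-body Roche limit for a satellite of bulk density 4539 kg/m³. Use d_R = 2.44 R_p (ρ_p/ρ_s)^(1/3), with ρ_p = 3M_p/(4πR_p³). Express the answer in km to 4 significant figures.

50880 km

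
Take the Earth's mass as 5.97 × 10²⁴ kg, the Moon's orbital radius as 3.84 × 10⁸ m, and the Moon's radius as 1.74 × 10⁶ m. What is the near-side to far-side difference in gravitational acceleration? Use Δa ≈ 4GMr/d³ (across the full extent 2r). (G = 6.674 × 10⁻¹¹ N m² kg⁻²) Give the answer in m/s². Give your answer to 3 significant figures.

4.90 × 10⁻⁵ m/s²

The field gradient is 2GM/d³; across the full diameter 2r the difference is 4GMr/d³.
Δa = 4GMr/d³
   = 4 × (6.674 × 10⁻¹¹) × (5.97 × 10²⁴) × (1.74 × 10⁶) / (3.84 × 10⁸)³
   = 4.90 × 10⁻⁵ m/s²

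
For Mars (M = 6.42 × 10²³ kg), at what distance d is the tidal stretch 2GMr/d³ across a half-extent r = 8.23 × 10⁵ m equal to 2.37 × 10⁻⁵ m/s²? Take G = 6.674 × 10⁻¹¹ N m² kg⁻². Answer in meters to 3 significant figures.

2GMr/d³ = a_tidal  ⇒  d = (2GMr / a_tidal)^(1/3)
d = (2 × 6.674×10⁻¹¹ × (6.42 × 10²³) × (8.23 × 10⁵) / (2.37 × 10⁻⁵))^(1/3)
  = 1.44 × 10⁸ m

1.44 × 10⁸ m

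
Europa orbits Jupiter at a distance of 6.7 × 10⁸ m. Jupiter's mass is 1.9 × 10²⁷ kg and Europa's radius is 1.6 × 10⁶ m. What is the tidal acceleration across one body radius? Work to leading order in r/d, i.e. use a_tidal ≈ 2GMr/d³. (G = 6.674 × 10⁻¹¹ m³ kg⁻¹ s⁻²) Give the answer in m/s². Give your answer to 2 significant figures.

Differencing GM/(d−r)² and GM/d² to first order in r/d gives 2GMr/d³.
Δa = 2GMr/d³
   = 2 × (6.674 × 10⁻¹¹) × (1.9 × 10²⁷) × (1.6 × 10⁶) / (6.7 × 10⁸)³
   = 1.3 × 10⁻³ m/s²

1.3 × 10⁻³ m/s²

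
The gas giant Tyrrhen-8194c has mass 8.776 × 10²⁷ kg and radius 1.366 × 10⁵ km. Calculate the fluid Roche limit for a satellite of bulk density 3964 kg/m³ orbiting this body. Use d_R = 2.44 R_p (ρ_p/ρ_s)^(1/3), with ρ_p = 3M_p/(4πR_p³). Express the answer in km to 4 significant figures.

1.973 × 10⁵ km

ρ_p = 3M_p/(4πR_p³) = 3 × (8.776 × 10²⁷) / (4π × (1.366 × 10⁸ m)³) = 822.0 kg/m³
d_R = 2.44 × 1.366 × 10⁵ km × (822.0/3964)^(1/3)
    = 1.973 × 10⁵ km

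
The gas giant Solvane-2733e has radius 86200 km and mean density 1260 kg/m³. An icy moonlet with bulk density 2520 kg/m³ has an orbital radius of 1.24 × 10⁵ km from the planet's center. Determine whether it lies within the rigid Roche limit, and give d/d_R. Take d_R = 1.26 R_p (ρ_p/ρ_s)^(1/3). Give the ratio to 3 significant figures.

outside; d/d_R ≈ 1.44

d_R = 1.26 × (86200 km) × (1260/2520)^(1/3) = 86210 km
d/d_R = (1.24 × 10⁵) / (86210) = 1.44
Since d/d_R > 1, the body is outside the Roche limit.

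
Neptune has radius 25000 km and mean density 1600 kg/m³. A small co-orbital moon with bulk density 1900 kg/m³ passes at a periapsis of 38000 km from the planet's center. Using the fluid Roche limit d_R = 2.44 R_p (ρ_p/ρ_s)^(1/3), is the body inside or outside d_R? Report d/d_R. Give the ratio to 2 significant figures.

inside; d/d_R ≈ 0.66

d_R = 2.44 × (25000 km) × (1600/1900)^(1/3) = 57600 km
d/d_R = (38000) / (57600) = 0.66
Since d/d_R < 1, the body is inside the Roche limit.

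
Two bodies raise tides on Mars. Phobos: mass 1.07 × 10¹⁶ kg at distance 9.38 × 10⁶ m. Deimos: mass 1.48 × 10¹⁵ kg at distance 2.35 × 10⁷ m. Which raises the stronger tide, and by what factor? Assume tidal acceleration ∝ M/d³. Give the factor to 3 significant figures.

The tide-raising term goes as M/d³ (the gradient of a 1/d² field).
Phobos: (1.07 × 10¹⁶) / (9.38 × 10⁶)³ = 1.297 × 10⁻⁵
Deimos: (1.48 × 10¹⁵) / (2.35 × 10⁷)³ = 1.140 × 10⁻⁷
Ratio (larger/smaller) = 114

Phobos, by a factor of ≈ 114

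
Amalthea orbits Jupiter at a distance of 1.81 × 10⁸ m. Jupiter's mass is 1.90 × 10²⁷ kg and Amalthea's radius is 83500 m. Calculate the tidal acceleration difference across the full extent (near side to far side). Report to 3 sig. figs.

Δg = 4GMr/d³
   = 4 × (6.674 × 10⁻¹¹) × (1.90 × 10²⁷) × (83500) / (1.81 × 10⁸)³
   = 7.14 × 10⁻³ m/s²

7.14 × 10⁻³ m/s²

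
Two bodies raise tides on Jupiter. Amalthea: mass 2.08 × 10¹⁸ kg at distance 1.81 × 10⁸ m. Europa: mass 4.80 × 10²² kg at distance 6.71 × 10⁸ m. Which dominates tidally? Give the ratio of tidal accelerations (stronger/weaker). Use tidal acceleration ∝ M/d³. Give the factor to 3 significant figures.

Europa, by a factor of ≈ 453

Compare M/d³ for the two perturbers:
Amalthea: (2.08 × 10¹⁸) / (1.81 × 10⁸)³ = 3.508 × 10⁻⁷
Europa: (4.80 × 10²²) / (6.71 × 10⁸)³ = 1.589 × 10⁻⁴
Ratio (larger/smaller) = 453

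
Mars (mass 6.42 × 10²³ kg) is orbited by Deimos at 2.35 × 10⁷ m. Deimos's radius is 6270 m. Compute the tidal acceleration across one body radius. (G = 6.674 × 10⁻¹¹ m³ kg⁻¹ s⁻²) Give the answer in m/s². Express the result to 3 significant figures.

Δg = 2GMr/d³
   = 2 × (6.674 × 10⁻¹¹) × (6.42 × 10²³) × (6270) / (2.35 × 10⁷)³
   = 4.14 × 10⁻⁵ m/s²

4.14 × 10⁻⁵ m/s²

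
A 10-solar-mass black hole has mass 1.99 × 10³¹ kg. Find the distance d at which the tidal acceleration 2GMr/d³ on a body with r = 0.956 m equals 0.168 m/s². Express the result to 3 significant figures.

2.47 × 10⁷ m

2GMr/d³ = a_tidal  ⇒  d = (2GMr / a_tidal)^(1/3)
d = (2 × 6.674×10⁻¹¹ × (1.99 × 10³¹) × (0.956) / (0.168))^(1/3)
  = 2.47 × 10⁷ m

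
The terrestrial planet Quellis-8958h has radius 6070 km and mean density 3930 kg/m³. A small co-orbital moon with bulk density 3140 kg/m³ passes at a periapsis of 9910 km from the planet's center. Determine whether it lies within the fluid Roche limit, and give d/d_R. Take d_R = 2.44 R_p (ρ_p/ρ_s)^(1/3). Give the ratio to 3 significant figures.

inside; d/d_R ≈ 0.621

d_R = 2.44 × (6070 km) × (3930/3140)^(1/3) = 15960 km
d/d_R = (9910) / (15960) = 0.621
Since d/d_R < 1, the body is inside the Roche limit.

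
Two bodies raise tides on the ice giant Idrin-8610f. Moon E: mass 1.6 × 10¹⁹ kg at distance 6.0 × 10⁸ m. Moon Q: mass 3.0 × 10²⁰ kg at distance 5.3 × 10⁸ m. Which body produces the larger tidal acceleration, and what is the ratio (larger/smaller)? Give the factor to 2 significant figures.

Tidal acceleration ∝ M/d³, so compare M/d³ for each.
Moon E: (1.6 × 10¹⁹) / (6.0 × 10⁸)³ = 7.407 × 10⁻⁸
Moon Q: (3.0 × 10²⁰) / (5.3 × 10⁸)³ = 2.015 × 10⁻⁶
Ratio (larger/smaller) = 27

Moon Q, by a factor of ≈ 27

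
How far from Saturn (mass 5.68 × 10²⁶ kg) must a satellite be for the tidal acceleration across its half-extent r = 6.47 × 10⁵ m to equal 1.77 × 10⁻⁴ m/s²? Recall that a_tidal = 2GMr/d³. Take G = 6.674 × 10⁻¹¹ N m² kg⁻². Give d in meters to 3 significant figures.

6.52 × 10⁸ m

2GMr/d³ = a_tidal  ⇒  d = (2GMr / a_tidal)^(1/3)
d = (2 × 6.674×10⁻¹¹ × (5.68 × 10²⁶) × (6.47 × 10⁵) / (1.77 × 10⁻⁴))^(1/3)
  = 6.52 × 10⁸ m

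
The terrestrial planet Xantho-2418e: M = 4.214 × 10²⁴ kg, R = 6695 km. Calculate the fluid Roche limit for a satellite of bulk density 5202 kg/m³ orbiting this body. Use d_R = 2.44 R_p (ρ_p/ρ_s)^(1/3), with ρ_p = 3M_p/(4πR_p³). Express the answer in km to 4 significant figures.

14110 km

ρ_p = 3M_p/(4πR_p³) = 3 × (4.214 × 10²⁴) / (4π × (6.695 × 10⁶ m)³) = 3352 kg/m³
d_R = 2.44 × 6695 km × (3352/5202)^(1/3)
    = 14110 km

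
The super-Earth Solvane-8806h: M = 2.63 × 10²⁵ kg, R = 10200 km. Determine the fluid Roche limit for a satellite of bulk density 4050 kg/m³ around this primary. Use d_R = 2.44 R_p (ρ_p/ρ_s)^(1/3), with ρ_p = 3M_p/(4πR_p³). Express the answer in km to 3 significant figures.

ρ_p = 3M_p/(4πR_p³) = 3 × (2.63 × 10²⁵) / (4π × (1.02 × 10⁷ m)³) = 5920 kg/m³
d_R = 2.44 × 10200 km × (5920/4050)^(1/3)
    = 28200 km

28200 km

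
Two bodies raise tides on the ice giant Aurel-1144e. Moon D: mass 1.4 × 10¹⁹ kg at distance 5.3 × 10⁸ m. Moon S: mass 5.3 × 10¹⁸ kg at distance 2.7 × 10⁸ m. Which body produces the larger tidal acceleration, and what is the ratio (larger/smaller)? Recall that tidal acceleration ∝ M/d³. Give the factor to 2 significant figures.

Tidal acceleration ∝ M/d³, so compare M/d³ for each.
Moon D: (1.4 × 10¹⁹) / (5.3 × 10⁸)³ = 9.404 × 10⁻⁸
Moon S: (5.3 × 10¹⁸) / (2.7 × 10⁸)³ = 2.693 × 10⁻⁷
Ratio (larger/smaller) = 2.9

Moon S, by a factor of ≈ 2.9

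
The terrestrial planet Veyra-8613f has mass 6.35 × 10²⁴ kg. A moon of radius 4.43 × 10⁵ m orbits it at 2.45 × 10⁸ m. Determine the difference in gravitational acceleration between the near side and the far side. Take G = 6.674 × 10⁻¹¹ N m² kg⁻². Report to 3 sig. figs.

Δg = 4GMr/d³
   = 4 × (6.674 × 10⁻¹¹) × (6.35 × 10²⁴) × (4.43 × 10⁵) / (2.45 × 10⁸)³
   = 5.11 × 10⁻⁵ m/s²

5.11 × 10⁻⁵ m/s²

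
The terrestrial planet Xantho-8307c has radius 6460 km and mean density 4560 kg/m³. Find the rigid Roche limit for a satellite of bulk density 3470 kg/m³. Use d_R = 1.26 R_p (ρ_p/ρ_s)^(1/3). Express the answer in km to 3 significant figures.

d_R = 1.26 × 6460 km × (4560/3470)^(1/3)
    = 8920 km

8920 km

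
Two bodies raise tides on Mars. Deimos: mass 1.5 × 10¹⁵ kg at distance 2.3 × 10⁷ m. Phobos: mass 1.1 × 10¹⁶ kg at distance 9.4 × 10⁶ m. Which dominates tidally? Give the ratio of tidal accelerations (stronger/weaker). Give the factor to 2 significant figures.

Phobos, by a factor of ≈ 110

Tidal acceleration ∝ M/d³, so compare M/d³ for each.
Deimos: (1.5 × 10¹⁵) / (2.3 × 10⁷)³ = 1.233 × 10⁻⁷
Phobos: (1.1 × 10¹⁶) / (9.4 × 10⁶)³ = 1.324 × 10⁻⁵
Ratio (larger/smaller) = 110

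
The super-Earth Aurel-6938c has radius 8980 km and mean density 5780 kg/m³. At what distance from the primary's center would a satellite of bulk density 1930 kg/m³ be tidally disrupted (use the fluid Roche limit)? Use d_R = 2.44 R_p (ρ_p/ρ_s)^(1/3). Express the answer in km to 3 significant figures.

31600 km

d_R = 2.44 × 8980 km × (5780/1930)^(1/3)
    = 31600 km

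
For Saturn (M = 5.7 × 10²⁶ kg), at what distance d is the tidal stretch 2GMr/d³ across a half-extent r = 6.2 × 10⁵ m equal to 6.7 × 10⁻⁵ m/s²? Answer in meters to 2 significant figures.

8.9 × 10⁸ m

2GMr/d³ = a_tidal  ⇒  d = (2GMr / a_tidal)^(1/3)
d = (2 × 6.674×10⁻¹¹ × (5.7 × 10²⁶) × (6.2 × 10⁵) / (6.7 × 10⁻⁵))^(1/3)
  = 8.9 × 10⁸ m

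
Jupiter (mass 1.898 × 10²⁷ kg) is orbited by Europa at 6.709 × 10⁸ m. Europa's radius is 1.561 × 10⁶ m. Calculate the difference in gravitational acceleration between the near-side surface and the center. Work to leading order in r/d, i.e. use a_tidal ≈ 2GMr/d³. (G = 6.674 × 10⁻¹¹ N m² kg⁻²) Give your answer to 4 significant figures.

The tidal stretch is the gradient of GM/d² times the body's extent r, hence the 1/d³ dependence.
a_tidal = 2GMr/d³
        = 2 × (6.674 × 10⁻¹¹) × (1.898 × 10²⁷) × (1.561 × 10⁶) / (6.709 × 10⁸)³
        = 1.310 × 10⁻³ m/s²

1.310 × 10⁻³ m/s²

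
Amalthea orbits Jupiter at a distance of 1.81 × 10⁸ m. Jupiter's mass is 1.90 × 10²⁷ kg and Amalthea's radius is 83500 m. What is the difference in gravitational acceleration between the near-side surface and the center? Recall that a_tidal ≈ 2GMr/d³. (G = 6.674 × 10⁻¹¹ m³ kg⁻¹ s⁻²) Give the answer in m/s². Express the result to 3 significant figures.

Since r ≪ d, expand the inverse-square field across one radius to get the leading 2GMr/d³ term.
a_tidal = 2GMr/d³
        = 2 × (6.674 × 10⁻¹¹) × (1.90 × 10²⁷) × (83500) / (1.81 × 10⁸)³
        = 3.57 × 10⁻³ m/s²

3.57 × 10⁻³ m/s²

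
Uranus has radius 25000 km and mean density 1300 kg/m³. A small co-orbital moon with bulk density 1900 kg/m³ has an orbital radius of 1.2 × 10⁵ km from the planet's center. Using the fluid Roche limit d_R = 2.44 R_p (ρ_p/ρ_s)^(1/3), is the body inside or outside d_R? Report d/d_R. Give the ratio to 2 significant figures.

outside; d/d_R ≈ 2.2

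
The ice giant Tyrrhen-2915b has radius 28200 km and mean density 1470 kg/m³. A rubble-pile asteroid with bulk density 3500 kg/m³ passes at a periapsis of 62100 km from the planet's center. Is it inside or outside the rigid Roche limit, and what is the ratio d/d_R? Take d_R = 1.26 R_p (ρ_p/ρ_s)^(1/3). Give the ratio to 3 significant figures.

d_R = 1.26 × (28200 km) × (1470/3500)^(1/3) = 26610 km
d/d_R = (62100) / (26610) = 2.33
Since d/d_R > 1, the body is outside the Roche limit.

outside; d/d_R ≈ 2.33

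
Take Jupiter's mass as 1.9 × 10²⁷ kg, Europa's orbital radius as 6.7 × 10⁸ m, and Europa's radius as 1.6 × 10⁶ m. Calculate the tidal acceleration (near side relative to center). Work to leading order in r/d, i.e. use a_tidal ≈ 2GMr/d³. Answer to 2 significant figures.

1.3 × 10⁻³ m/s²

Differencing GM/(d−r)² and GM/d² to first order in r/d gives 2GMr/d³.
Δa = 2GMr/d³
   = 2 × (6.674 × 10⁻¹¹) × (1.9 × 10²⁷) × (1.6 × 10⁶) / (6.7 × 10⁸)³
   = 1.3 × 10⁻³ m/s²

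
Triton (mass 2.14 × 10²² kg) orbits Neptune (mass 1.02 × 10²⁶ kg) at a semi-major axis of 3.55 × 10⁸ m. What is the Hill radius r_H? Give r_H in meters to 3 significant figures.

r_H ≈ a (m/3M)^(1/3)
    = (3.55 × 10⁸) × (2.14 × 10²² / (3 × 1.02 × 10²⁶))^(1/3)
    = 1.46 × 10⁷ m

1.46 × 10⁷ m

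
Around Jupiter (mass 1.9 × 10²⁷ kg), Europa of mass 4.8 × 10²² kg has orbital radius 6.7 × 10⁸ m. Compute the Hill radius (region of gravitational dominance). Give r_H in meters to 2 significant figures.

1.4 × 10⁷ m

r_H ≈ a (m/3M)^(1/3)
    = (6.7 × 10⁸) × (4.8 × 10²² / (3 × 1.9 × 10²⁷))^(1/3)
    = 1.4 × 10⁷ m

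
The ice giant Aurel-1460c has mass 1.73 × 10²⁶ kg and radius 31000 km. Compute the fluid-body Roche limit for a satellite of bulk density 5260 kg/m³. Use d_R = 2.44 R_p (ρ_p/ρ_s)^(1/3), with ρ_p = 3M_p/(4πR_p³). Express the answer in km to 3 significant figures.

48500 km

ρ_p = 3M_p/(4πR_p³) = 3 × (1.73 × 10²⁶) / (4π × (3.10 × 10⁷ m)³) = 1390 kg/m³
d_R = 2.44 × 31000 km × (1390/5260)^(1/3)
    = 48500 km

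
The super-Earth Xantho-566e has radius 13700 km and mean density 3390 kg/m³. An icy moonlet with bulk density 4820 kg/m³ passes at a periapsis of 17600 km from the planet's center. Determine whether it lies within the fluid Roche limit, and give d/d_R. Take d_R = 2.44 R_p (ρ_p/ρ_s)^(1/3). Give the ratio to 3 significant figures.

d_R = 2.44 × (13700 km) × (3390/4820)^(1/3) = 29730 km
d/d_R = (17600) / (29730) = 0.592
Since d/d_R < 1, the body is inside the Roche limit.

inside; d/d_R ≈ 0.592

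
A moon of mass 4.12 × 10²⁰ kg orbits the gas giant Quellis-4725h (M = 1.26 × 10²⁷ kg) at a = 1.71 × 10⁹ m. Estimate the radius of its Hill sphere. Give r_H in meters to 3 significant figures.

r_H ≈ a (m/3M)^(1/3)
    = (1.71 × 10⁹) × (4.12 × 10²⁰ / (3 × 1.26 × 10²⁷))^(1/3)
    = 8.17 × 10⁶ m

8.17 × 10⁶ m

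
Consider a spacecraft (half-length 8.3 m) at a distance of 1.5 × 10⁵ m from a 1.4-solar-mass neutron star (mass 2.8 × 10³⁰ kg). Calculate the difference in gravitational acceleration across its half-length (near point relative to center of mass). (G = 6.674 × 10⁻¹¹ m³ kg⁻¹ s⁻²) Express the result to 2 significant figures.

9.2 × 10⁵ m/s²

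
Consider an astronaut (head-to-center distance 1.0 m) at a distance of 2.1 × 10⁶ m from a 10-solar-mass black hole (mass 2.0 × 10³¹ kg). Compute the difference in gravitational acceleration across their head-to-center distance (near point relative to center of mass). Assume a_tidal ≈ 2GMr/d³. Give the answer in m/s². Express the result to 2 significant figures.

2.9 × 10² m/s²

Differencing GM/(d−r)² and GM/d² to first order in r/d gives 2GMr/d³.
a_tidal = 2GMr/d³
        = 2 × (6.674 × 10⁻¹¹) × (2.0 × 10³¹) × (1.0) / (2.1 × 10⁶)³
        = 2.9 × 10² m/s²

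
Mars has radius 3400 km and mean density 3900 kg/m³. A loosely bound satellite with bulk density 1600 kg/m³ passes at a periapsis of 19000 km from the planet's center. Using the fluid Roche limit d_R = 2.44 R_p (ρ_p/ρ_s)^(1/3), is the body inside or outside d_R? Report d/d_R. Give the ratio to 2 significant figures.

outside; d/d_R ≈ 1.7

d_R = 2.44 × (3400 km) × (3900/1600)^(1/3) = 11160 km
d/d_R = (19000) / (11160) = 1.7
Since d/d_R > 1, the body is outside the Roche limit.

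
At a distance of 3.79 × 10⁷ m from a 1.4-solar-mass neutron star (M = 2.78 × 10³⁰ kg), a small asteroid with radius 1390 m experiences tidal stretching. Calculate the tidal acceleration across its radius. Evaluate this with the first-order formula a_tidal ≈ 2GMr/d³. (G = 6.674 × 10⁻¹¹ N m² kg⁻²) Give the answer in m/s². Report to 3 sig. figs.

9.47 m/s²

a_tidal = 2GMr/d³
        = 2 × (6.674 × 10⁻¹¹) × (2.78 × 10³⁰) × (1390) / (3.79 × 10⁷)³
        = 9.47 m/s²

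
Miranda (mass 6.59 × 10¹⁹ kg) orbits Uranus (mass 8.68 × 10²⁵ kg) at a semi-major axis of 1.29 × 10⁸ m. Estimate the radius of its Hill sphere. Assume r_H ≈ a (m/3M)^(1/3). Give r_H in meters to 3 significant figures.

8.16 × 10⁵ m

r_H ≈ a (m/3M)^(1/3)
    = (1.29 × 10⁸) × (6.59 × 10¹⁹ / (3 × 8.68 × 10²⁵))^(1/3)
    = 8.16 × 10⁵ m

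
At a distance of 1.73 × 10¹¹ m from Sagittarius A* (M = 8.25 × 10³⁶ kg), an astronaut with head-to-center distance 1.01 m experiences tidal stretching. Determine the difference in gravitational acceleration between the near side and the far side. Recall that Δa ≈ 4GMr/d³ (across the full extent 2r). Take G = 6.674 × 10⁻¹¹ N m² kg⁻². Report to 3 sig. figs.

4.30 × 10⁻⁷ m/s²

Near-to-far spans 2r, so the tidal difference is twice the near-to-center value: 4GMr/d³.
Δg = 4GMr/d³
   = 4 × (6.674 × 10⁻¹¹) × (8.25 × 10³⁶) × (1.01) / (1.73 × 10¹¹)³
   = 4.30 × 10⁻⁷ m/s²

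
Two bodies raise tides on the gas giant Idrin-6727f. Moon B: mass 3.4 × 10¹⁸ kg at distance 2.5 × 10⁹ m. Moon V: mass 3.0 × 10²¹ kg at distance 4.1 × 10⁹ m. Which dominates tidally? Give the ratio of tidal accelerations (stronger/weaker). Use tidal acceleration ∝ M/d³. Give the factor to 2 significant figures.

Compare M/d³ for the two perturbers:
Moon B: (3.4 × 10¹⁸) / (2.5 × 10⁹)³ = 2.176 × 10⁻¹⁰
Moon V: (3.0 × 10²¹) / (4.1 × 10⁹)³ = 4.353 × 10⁻⁸
Ratio (larger/smaller) = 200

Moon V, by a factor of ≈ 200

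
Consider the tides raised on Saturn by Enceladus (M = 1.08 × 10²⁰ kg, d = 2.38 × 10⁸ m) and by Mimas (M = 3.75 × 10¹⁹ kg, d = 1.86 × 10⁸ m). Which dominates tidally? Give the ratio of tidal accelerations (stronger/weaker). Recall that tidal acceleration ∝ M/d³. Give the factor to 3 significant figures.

Enceladus, by a factor of ≈ 1.37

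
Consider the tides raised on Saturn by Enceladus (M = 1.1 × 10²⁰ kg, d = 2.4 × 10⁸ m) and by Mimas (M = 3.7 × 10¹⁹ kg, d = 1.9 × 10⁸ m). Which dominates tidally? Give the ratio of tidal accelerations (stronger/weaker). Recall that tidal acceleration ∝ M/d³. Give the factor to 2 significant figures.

Enceladus, by a factor of ≈ 1.5

Compare M/d³ for the two perturbers:
Enceladus: (1.1 × 10²⁰) / (2.4 × 10⁸)³ = 7.957 × 10⁻⁶
Mimas: (3.7 × 10¹⁹) / (1.9 × 10⁸)³ = 5.394 × 10⁻⁶
Ratio (larger/smaller) = 1.5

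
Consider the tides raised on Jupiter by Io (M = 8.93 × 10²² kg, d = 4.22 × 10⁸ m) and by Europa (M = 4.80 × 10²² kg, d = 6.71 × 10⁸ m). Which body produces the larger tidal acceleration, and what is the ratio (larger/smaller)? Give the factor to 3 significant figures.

Compare M/d³ for the two perturbers:
Io: (8.93 × 10²²) / (4.22 × 10⁸)³ = 1.188 × 10⁻³
Europa: (4.80 × 10²²) / (6.71 × 10⁸)³ = 1.589 × 10⁻⁴
Ratio (larger/smaller) = 7.48

Io, by a factor of ≈ 7.48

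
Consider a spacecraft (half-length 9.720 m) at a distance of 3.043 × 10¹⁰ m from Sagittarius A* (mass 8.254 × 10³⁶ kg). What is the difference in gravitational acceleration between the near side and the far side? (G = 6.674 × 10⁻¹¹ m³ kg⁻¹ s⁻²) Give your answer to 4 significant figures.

7.601 × 10⁻⁴ m/s²

Δa = 4GMr/d³
   = 4 × (6.674 × 10⁻¹¹) × (8.254 × 10³⁶) × (9.720) / (3.043 × 10¹⁰)³
   = 7.601 × 10⁻⁴ m/s²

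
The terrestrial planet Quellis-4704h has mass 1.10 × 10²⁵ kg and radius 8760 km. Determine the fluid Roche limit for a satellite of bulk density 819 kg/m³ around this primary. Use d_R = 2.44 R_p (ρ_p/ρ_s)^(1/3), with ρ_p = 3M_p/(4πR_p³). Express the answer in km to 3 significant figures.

36000 km

ρ_p = 3M_p/(4πR_p³) = 3 × (1.10 × 10²⁵) / (4π × (8.76 × 10⁶ m)³) = 3910 kg/m³
d_R = 2.44 × 8760 km × (3910/819)^(1/3)
    = 36000 km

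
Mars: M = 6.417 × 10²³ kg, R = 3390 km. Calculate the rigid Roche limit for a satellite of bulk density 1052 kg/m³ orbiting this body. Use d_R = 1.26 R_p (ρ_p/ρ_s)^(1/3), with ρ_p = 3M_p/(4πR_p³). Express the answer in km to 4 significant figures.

6629 km

ρ_p = 3M_p/(4πR_p³) = 3 × (6.417 × 10²³) / (4π × (3.390 × 10⁶ m)³) = 3932 kg/m³
d_R = 1.26 × 3390 km × (3932/1052)^(1/3)
    = 6629 km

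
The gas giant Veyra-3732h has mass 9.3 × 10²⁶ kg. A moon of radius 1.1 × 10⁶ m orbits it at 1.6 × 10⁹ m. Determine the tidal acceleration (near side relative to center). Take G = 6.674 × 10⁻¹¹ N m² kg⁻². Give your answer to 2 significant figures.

Differencing GM/(d−r)² and GM/d² to first order in r/d gives 2GMr/d³.
Δa = 2GMr/d³
   = 2 × (6.674 × 10⁻¹¹) × (9.3 × 10²⁶) × (1.1 × 10⁶) / (1.6 × 10⁹)³
   = 3.3 × 10⁻⁵ m/s²

3.3 × 10⁻⁵ m/s²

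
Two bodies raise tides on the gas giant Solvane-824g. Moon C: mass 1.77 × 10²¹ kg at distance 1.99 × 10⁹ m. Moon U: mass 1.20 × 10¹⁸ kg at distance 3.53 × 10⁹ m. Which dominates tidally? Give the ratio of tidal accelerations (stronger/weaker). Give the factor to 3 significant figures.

Moon C, by a factor of ≈ 8230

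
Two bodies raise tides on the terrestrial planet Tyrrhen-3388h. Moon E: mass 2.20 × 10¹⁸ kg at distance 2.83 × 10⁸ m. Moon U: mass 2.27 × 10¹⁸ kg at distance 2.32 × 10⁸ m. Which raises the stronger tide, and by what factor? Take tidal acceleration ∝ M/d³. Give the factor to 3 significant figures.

The tide-raising term goes as M/d³ (the gradient of a 1/d² field).
Moon E: (2.20 × 10¹⁸) / (2.83 × 10⁸)³ = 9.707 × 10⁻⁸
Moon U: (2.27 × 10¹⁸) / (2.32 × 10⁸)³ = 1.818 × 10⁻⁷
Ratio (larger/smaller) = 1.87

Moon U, by a factor of ≈ 1.87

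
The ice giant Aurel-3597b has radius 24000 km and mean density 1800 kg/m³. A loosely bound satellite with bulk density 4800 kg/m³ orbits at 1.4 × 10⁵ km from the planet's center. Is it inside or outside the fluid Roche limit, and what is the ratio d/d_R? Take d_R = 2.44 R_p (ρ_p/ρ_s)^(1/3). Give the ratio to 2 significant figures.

d_R = 2.44 × (24000 km) × (1800/4800)^(1/3) = 42230 km
d/d_R = (1.4 × 10⁵) / (42230) = 3.3
Since d/d_R > 1, the body is outside the Roche limit.

outside; d/d_R ≈ 3.3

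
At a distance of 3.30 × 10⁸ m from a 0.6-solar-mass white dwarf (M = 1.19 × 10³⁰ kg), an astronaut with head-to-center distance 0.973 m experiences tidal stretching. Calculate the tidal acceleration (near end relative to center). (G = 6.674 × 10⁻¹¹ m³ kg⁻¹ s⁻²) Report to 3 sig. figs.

4.30 × 10⁻⁶ m/s²

Δa = 2GMr/d³
   = 2 × (6.674 × 10⁻¹¹) × (1.19 × 10³⁰) × (0.973) / (3.30 × 10⁸)³
   = 4.30 × 10⁻⁶ m/s²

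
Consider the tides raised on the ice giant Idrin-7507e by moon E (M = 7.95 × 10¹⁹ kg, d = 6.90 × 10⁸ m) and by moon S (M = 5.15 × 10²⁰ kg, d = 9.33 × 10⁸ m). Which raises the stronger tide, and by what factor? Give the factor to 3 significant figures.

Moon S, by a factor of ≈ 2.62

The tide-raising term goes as M/d³ (the gradient of a 1/d² field).
Moon E: (7.95 × 10¹⁹) / (6.90 × 10⁸)³ = 2.420 × 10⁻⁷
Moon S: (5.15 × 10²⁰) / (9.33 × 10⁸)³ = 6.341 × 10⁻⁷
Ratio (larger/smaller) = 2.62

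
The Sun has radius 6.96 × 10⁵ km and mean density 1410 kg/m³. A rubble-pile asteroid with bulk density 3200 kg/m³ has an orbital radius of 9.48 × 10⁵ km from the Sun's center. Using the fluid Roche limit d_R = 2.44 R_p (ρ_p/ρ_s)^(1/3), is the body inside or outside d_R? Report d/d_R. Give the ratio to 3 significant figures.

d_R = 2.44 × (6.96 × 10⁵ km) × (1410/3200)^(1/3) = 1.292 × 10⁶ km
d/d_R = (9.48 × 10⁵) / (1.292 × 10⁶) = 0.734
Since d/d_R < 1, the body is inside the Roche limit.

inside; d/d_R ≈ 0.734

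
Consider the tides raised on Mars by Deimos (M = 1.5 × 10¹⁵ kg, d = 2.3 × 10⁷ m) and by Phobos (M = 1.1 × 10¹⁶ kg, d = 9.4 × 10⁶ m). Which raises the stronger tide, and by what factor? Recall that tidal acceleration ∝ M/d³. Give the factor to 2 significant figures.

The tide-raising term goes as M/d³ (the gradient of a 1/d² field).
Deimos: (1.5 × 10¹⁵) / (2.3 × 10⁷)³ = 1.233 × 10⁻⁷
Phobos: (1.1 × 10¹⁶) / (9.4 × 10⁶)³ = 1.324 × 10⁻⁵
Ratio (larger/smaller) = 110

Phobos, by a factor of ≈ 110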